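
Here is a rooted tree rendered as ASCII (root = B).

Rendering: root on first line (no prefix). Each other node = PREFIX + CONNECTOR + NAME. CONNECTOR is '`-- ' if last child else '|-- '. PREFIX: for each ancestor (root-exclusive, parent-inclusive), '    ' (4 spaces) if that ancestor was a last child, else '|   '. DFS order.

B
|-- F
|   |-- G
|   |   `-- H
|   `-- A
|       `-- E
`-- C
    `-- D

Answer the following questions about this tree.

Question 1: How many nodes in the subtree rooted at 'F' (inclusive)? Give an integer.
Answer: 5

Derivation:
Subtree rooted at F contains: A, E, F, G, H
Count = 5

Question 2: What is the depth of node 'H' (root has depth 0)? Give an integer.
Answer: 3

Derivation:
Path from root to H: B -> F -> G -> H
Depth = number of edges = 3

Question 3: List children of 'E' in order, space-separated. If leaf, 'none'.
Node E's children (from adjacency): (leaf)

Answer: none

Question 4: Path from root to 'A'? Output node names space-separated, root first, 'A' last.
Answer: B F A

Derivation:
Walk down from root: B -> F -> A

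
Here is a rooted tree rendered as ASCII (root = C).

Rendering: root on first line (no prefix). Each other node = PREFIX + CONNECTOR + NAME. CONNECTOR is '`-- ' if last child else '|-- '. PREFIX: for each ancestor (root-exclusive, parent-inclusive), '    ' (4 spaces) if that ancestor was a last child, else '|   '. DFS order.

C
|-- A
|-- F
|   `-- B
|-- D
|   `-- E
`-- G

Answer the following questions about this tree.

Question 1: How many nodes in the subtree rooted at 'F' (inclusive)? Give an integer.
Subtree rooted at F contains: B, F
Count = 2

Answer: 2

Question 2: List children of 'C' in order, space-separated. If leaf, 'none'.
Answer: A F D G

Derivation:
Node C's children (from adjacency): A, F, D, G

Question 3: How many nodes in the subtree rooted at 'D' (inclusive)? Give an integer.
Answer: 2

Derivation:
Subtree rooted at D contains: D, E
Count = 2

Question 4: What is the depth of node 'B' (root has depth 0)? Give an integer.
Answer: 2

Derivation:
Path from root to B: C -> F -> B
Depth = number of edges = 2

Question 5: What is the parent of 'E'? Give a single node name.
Scan adjacency: E appears as child of D

Answer: D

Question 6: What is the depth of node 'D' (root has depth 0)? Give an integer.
Path from root to D: C -> D
Depth = number of edges = 1

Answer: 1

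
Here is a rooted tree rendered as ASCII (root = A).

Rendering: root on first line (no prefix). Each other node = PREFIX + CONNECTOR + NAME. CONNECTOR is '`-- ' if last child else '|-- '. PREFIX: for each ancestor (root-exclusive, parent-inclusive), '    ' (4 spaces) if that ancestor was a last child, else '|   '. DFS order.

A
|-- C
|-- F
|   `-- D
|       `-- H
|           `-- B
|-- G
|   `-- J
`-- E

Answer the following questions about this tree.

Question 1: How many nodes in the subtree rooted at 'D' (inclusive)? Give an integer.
Answer: 3

Derivation:
Subtree rooted at D contains: B, D, H
Count = 3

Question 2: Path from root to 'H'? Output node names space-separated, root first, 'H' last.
Walk down from root: A -> F -> D -> H

Answer: A F D H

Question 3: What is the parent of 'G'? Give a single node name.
Answer: A

Derivation:
Scan adjacency: G appears as child of A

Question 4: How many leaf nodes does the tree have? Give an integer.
Leaves (nodes with no children): B, C, E, J

Answer: 4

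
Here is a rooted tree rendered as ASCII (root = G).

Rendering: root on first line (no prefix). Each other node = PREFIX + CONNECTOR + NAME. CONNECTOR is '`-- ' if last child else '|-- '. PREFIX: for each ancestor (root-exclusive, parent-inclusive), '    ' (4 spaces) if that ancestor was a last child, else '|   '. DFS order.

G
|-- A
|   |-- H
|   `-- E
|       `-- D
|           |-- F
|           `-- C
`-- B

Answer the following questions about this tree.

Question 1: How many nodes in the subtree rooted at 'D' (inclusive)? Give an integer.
Subtree rooted at D contains: C, D, F
Count = 3

Answer: 3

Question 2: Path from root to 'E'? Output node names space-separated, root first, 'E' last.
Answer: G A E

Derivation:
Walk down from root: G -> A -> E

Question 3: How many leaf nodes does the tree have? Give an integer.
Leaves (nodes with no children): B, C, F, H

Answer: 4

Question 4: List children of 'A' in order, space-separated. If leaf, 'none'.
Answer: H E

Derivation:
Node A's children (from adjacency): H, E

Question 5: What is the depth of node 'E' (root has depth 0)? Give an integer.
Path from root to E: G -> A -> E
Depth = number of edges = 2

Answer: 2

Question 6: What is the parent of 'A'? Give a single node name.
Answer: G

Derivation:
Scan adjacency: A appears as child of G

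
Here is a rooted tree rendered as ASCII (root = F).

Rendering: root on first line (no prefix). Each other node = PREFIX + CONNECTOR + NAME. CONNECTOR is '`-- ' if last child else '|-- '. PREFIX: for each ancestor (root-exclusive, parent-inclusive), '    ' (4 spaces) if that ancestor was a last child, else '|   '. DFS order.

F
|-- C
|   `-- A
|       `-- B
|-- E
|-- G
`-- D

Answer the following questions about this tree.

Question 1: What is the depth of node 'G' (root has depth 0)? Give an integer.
Path from root to G: F -> G
Depth = number of edges = 1

Answer: 1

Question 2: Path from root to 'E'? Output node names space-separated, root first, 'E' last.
Answer: F E

Derivation:
Walk down from root: F -> E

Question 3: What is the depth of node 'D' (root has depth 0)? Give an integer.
Answer: 1

Derivation:
Path from root to D: F -> D
Depth = number of edges = 1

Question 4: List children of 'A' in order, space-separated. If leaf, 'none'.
Answer: B

Derivation:
Node A's children (from adjacency): B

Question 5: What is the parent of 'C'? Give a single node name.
Answer: F

Derivation:
Scan adjacency: C appears as child of F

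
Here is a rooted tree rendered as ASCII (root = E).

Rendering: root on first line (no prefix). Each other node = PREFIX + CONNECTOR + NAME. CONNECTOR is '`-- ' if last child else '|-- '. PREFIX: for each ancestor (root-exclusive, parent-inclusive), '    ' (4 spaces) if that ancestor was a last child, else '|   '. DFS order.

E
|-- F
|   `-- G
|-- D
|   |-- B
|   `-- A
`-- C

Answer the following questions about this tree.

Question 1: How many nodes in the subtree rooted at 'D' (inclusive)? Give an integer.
Answer: 3

Derivation:
Subtree rooted at D contains: A, B, D
Count = 3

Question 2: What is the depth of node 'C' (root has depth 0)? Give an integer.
Path from root to C: E -> C
Depth = number of edges = 1

Answer: 1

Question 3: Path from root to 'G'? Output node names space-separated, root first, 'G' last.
Answer: E F G

Derivation:
Walk down from root: E -> F -> G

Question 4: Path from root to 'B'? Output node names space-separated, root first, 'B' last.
Walk down from root: E -> D -> B

Answer: E D B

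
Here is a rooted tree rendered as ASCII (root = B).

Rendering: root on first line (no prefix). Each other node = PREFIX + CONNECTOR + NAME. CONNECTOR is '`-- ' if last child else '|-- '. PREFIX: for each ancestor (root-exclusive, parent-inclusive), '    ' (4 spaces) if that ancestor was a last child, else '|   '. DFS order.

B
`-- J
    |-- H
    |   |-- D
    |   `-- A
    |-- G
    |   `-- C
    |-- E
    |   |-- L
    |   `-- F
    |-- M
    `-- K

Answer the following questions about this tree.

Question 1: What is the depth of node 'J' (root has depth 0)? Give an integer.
Path from root to J: B -> J
Depth = number of edges = 1

Answer: 1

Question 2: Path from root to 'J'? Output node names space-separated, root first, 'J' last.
Answer: B J

Derivation:
Walk down from root: B -> J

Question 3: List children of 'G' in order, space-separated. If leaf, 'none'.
Node G's children (from adjacency): C

Answer: C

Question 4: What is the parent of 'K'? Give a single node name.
Scan adjacency: K appears as child of J

Answer: J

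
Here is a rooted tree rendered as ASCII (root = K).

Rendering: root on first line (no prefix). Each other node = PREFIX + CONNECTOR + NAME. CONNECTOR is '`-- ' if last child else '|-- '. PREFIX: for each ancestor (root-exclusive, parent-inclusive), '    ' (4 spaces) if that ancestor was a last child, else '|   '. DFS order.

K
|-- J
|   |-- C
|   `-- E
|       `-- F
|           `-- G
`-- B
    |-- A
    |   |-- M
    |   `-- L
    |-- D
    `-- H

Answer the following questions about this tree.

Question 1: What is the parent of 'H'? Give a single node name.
Answer: B

Derivation:
Scan adjacency: H appears as child of B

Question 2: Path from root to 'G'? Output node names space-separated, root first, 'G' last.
Answer: K J E F G

Derivation:
Walk down from root: K -> J -> E -> F -> G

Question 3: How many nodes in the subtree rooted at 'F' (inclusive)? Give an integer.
Subtree rooted at F contains: F, G
Count = 2

Answer: 2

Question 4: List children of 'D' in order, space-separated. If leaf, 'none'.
Answer: none

Derivation:
Node D's children (from adjacency): (leaf)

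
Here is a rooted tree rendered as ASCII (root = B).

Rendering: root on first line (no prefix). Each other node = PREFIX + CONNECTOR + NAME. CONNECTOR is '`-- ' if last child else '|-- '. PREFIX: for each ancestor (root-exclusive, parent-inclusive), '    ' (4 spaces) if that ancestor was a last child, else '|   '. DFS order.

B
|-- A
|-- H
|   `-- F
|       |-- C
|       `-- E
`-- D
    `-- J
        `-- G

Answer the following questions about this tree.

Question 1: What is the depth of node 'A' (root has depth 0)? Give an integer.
Path from root to A: B -> A
Depth = number of edges = 1

Answer: 1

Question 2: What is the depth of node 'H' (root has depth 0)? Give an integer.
Path from root to H: B -> H
Depth = number of edges = 1

Answer: 1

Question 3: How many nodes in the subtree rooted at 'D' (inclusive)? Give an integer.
Subtree rooted at D contains: D, G, J
Count = 3

Answer: 3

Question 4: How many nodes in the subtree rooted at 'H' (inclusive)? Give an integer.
Subtree rooted at H contains: C, E, F, H
Count = 4

Answer: 4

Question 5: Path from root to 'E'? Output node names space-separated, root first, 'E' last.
Answer: B H F E

Derivation:
Walk down from root: B -> H -> F -> E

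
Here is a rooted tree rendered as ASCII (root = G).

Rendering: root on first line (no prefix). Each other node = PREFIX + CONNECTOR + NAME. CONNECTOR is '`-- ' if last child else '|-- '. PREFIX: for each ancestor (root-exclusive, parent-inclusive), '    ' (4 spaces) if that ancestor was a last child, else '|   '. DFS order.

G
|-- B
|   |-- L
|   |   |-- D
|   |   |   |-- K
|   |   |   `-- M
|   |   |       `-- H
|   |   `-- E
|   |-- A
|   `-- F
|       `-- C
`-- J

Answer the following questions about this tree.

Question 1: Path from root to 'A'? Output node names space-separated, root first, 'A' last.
Walk down from root: G -> B -> A

Answer: G B A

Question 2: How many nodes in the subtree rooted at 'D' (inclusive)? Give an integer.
Answer: 4

Derivation:
Subtree rooted at D contains: D, H, K, M
Count = 4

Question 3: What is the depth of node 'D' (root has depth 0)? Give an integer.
Path from root to D: G -> B -> L -> D
Depth = number of edges = 3

Answer: 3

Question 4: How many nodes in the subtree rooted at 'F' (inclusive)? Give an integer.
Answer: 2

Derivation:
Subtree rooted at F contains: C, F
Count = 2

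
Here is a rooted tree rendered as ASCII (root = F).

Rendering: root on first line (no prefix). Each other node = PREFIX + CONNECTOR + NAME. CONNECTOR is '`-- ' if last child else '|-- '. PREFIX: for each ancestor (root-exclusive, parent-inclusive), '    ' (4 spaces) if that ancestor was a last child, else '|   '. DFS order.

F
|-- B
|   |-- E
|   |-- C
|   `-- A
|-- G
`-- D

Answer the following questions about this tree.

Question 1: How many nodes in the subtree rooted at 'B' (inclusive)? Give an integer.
Subtree rooted at B contains: A, B, C, E
Count = 4

Answer: 4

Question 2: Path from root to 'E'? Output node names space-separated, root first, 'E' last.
Answer: F B E

Derivation:
Walk down from root: F -> B -> E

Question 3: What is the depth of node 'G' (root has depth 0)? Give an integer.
Answer: 1

Derivation:
Path from root to G: F -> G
Depth = number of edges = 1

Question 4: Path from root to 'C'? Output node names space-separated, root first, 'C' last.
Answer: F B C

Derivation:
Walk down from root: F -> B -> C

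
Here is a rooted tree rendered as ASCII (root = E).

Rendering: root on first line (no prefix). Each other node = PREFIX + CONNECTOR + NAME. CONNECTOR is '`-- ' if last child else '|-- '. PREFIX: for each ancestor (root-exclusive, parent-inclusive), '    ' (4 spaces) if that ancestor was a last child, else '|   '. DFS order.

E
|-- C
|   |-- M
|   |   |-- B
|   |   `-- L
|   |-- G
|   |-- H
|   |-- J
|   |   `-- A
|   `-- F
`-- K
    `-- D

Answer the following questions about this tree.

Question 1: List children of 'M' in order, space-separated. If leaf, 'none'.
Node M's children (from adjacency): B, L

Answer: B L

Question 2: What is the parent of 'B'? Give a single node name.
Answer: M

Derivation:
Scan adjacency: B appears as child of M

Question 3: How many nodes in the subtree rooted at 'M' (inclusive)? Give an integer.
Answer: 3

Derivation:
Subtree rooted at M contains: B, L, M
Count = 3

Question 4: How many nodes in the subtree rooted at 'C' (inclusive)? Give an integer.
Answer: 9

Derivation:
Subtree rooted at C contains: A, B, C, F, G, H, J, L, M
Count = 9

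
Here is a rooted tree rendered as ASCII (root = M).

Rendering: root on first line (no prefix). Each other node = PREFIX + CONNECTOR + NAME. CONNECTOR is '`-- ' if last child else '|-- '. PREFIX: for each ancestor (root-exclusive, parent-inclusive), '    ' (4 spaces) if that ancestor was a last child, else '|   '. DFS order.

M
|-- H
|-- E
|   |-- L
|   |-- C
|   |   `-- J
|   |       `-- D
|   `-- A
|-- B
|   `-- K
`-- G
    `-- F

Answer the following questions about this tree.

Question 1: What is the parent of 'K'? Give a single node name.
Scan adjacency: K appears as child of B

Answer: B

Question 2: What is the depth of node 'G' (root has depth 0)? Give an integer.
Answer: 1

Derivation:
Path from root to G: M -> G
Depth = number of edges = 1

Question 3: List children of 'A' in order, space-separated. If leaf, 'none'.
Answer: none

Derivation:
Node A's children (from adjacency): (leaf)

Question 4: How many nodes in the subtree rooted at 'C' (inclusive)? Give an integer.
Answer: 3

Derivation:
Subtree rooted at C contains: C, D, J
Count = 3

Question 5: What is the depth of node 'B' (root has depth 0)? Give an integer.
Answer: 1

Derivation:
Path from root to B: M -> B
Depth = number of edges = 1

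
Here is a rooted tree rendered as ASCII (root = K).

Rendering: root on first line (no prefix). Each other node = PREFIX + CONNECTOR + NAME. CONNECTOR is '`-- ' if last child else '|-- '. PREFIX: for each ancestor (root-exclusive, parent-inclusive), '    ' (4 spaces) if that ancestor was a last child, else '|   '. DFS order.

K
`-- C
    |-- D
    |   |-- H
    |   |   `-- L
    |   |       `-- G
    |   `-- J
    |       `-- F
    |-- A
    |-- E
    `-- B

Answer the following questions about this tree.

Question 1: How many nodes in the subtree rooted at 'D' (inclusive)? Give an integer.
Subtree rooted at D contains: D, F, G, H, J, L
Count = 6

Answer: 6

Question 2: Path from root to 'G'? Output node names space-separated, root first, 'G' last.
Answer: K C D H L G

Derivation:
Walk down from root: K -> C -> D -> H -> L -> G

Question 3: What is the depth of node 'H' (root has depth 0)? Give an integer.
Answer: 3

Derivation:
Path from root to H: K -> C -> D -> H
Depth = number of edges = 3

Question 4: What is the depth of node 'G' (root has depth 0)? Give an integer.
Path from root to G: K -> C -> D -> H -> L -> G
Depth = number of edges = 5

Answer: 5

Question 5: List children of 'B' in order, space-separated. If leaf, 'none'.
Node B's children (from adjacency): (leaf)

Answer: none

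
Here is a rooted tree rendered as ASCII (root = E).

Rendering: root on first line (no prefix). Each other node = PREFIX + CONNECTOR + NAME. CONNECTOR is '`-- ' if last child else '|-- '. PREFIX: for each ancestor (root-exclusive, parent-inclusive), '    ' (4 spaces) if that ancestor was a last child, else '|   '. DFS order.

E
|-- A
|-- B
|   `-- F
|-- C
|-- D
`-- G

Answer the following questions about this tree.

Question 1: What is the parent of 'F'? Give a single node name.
Scan adjacency: F appears as child of B

Answer: B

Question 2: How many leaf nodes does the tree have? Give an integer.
Answer: 5

Derivation:
Leaves (nodes with no children): A, C, D, F, G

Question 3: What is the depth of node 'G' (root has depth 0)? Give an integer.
Answer: 1

Derivation:
Path from root to G: E -> G
Depth = number of edges = 1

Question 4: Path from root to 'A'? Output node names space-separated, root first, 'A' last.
Walk down from root: E -> A

Answer: E A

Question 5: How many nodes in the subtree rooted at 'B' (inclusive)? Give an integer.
Subtree rooted at B contains: B, F
Count = 2

Answer: 2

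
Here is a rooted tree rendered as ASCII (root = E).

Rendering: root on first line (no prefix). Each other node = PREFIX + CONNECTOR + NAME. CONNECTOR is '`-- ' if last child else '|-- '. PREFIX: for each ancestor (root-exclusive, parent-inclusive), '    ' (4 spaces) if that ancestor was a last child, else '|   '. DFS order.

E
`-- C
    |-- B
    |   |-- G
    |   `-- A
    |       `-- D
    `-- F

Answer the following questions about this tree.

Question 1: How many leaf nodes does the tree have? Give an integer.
Leaves (nodes with no children): D, F, G

Answer: 3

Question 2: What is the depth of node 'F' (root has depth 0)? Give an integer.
Path from root to F: E -> C -> F
Depth = number of edges = 2

Answer: 2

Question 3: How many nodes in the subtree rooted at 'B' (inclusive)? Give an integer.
Subtree rooted at B contains: A, B, D, G
Count = 4

Answer: 4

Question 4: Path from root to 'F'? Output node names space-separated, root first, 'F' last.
Walk down from root: E -> C -> F

Answer: E C F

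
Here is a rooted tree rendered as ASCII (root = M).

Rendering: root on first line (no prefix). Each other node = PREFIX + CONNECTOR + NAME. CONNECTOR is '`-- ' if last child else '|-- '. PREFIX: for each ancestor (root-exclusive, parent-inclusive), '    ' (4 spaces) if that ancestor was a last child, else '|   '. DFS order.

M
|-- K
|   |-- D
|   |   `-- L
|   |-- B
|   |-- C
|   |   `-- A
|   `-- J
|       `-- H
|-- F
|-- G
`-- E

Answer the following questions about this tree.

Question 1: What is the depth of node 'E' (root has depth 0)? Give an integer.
Path from root to E: M -> E
Depth = number of edges = 1

Answer: 1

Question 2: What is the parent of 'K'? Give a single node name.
Answer: M

Derivation:
Scan adjacency: K appears as child of M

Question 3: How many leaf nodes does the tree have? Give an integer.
Leaves (nodes with no children): A, B, E, F, G, H, L

Answer: 7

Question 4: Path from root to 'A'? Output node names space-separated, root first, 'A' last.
Walk down from root: M -> K -> C -> A

Answer: M K C A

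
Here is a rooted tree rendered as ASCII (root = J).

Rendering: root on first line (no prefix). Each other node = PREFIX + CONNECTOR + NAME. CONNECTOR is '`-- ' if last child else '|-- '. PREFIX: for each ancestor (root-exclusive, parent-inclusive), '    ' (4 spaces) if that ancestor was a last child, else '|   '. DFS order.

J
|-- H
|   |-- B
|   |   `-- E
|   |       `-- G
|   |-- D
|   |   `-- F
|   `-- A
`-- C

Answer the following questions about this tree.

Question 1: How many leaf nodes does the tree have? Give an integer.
Leaves (nodes with no children): A, C, F, G

Answer: 4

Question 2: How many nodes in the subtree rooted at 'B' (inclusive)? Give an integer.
Subtree rooted at B contains: B, E, G
Count = 3

Answer: 3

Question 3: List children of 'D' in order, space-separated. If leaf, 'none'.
Answer: F

Derivation:
Node D's children (from adjacency): F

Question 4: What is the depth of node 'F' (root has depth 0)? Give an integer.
Answer: 3

Derivation:
Path from root to F: J -> H -> D -> F
Depth = number of edges = 3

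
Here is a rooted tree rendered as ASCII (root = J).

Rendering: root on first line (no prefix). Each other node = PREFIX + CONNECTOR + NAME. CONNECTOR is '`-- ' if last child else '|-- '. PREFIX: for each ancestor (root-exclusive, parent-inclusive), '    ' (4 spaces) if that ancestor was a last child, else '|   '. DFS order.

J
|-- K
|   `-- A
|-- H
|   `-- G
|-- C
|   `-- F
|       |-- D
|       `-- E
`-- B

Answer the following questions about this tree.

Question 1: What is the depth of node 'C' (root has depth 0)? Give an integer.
Answer: 1

Derivation:
Path from root to C: J -> C
Depth = number of edges = 1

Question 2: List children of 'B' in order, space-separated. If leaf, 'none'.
Node B's children (from adjacency): (leaf)

Answer: none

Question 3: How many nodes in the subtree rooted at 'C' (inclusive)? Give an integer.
Answer: 4

Derivation:
Subtree rooted at C contains: C, D, E, F
Count = 4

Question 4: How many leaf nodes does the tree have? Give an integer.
Answer: 5

Derivation:
Leaves (nodes with no children): A, B, D, E, G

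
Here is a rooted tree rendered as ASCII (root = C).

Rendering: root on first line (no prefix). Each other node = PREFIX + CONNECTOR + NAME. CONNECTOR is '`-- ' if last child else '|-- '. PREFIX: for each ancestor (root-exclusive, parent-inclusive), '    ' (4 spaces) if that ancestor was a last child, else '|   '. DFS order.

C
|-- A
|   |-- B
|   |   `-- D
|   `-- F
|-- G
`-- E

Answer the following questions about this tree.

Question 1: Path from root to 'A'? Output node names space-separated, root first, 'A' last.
Answer: C A

Derivation:
Walk down from root: C -> A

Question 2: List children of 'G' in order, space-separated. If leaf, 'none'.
Answer: none

Derivation:
Node G's children (from adjacency): (leaf)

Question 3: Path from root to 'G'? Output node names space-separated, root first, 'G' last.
Walk down from root: C -> G

Answer: C G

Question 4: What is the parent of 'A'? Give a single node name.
Answer: C

Derivation:
Scan adjacency: A appears as child of C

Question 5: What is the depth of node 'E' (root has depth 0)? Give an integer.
Answer: 1

Derivation:
Path from root to E: C -> E
Depth = number of edges = 1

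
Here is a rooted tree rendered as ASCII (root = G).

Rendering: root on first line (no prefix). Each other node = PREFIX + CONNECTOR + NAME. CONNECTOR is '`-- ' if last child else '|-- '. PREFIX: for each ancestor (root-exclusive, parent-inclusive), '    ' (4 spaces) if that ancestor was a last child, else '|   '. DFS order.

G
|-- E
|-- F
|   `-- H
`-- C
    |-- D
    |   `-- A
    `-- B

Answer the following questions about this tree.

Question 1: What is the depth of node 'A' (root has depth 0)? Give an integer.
Path from root to A: G -> C -> D -> A
Depth = number of edges = 3

Answer: 3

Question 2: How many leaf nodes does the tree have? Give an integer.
Answer: 4

Derivation:
Leaves (nodes with no children): A, B, E, H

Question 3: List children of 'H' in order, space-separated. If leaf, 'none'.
Node H's children (from adjacency): (leaf)

Answer: none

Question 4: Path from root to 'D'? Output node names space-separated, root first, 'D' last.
Answer: G C D

Derivation:
Walk down from root: G -> C -> D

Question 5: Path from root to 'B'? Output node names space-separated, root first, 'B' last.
Answer: G C B

Derivation:
Walk down from root: G -> C -> B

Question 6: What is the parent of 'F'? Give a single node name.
Scan adjacency: F appears as child of G

Answer: G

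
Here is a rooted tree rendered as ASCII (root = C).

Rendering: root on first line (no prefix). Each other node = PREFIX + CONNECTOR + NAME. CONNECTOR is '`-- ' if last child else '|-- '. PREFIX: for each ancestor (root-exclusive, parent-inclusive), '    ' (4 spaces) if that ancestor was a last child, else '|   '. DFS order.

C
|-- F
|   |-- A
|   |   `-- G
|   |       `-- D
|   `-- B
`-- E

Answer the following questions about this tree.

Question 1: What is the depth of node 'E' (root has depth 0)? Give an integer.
Answer: 1

Derivation:
Path from root to E: C -> E
Depth = number of edges = 1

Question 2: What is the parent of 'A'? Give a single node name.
Answer: F

Derivation:
Scan adjacency: A appears as child of F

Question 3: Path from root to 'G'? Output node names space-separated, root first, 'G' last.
Answer: C F A G

Derivation:
Walk down from root: C -> F -> A -> G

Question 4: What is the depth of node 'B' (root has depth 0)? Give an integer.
Answer: 2

Derivation:
Path from root to B: C -> F -> B
Depth = number of edges = 2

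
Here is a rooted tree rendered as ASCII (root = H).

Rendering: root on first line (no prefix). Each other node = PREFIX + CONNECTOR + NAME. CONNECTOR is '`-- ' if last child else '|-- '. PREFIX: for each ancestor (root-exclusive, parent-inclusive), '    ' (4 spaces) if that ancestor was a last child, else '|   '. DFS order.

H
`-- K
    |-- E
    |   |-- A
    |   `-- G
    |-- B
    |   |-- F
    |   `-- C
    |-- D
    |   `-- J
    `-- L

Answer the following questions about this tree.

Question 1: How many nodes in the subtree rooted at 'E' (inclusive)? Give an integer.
Answer: 3

Derivation:
Subtree rooted at E contains: A, E, G
Count = 3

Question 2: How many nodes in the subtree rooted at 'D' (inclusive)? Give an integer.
Subtree rooted at D contains: D, J
Count = 2

Answer: 2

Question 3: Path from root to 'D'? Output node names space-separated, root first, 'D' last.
Walk down from root: H -> K -> D

Answer: H K D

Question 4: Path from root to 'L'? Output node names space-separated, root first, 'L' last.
Walk down from root: H -> K -> L

Answer: H K L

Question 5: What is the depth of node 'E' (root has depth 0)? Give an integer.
Answer: 2

Derivation:
Path from root to E: H -> K -> E
Depth = number of edges = 2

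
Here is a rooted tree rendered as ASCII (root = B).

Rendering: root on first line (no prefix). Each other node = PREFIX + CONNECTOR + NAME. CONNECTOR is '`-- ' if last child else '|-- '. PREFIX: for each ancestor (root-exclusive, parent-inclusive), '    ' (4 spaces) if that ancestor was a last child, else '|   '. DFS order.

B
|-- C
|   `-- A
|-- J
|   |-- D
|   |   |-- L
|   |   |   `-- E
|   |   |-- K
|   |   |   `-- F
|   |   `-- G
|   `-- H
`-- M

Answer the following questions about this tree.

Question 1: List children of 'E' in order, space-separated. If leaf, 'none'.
Node E's children (from adjacency): (leaf)

Answer: none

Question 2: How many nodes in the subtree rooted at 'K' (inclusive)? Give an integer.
Subtree rooted at K contains: F, K
Count = 2

Answer: 2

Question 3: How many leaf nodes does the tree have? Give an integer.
Answer: 6

Derivation:
Leaves (nodes with no children): A, E, F, G, H, M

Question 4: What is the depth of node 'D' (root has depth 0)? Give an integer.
Answer: 2

Derivation:
Path from root to D: B -> J -> D
Depth = number of edges = 2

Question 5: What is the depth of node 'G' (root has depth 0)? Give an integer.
Answer: 3

Derivation:
Path from root to G: B -> J -> D -> G
Depth = number of edges = 3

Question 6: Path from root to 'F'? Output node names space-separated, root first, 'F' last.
Walk down from root: B -> J -> D -> K -> F

Answer: B J D K F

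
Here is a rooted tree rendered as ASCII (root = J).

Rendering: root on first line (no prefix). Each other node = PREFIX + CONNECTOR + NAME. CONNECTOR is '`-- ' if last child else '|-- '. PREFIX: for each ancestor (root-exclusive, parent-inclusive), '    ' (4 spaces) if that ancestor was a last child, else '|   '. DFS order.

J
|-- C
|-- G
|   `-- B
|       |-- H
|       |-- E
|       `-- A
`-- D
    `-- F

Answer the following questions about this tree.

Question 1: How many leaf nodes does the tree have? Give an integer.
Leaves (nodes with no children): A, C, E, F, H

Answer: 5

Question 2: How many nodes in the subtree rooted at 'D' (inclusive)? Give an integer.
Answer: 2

Derivation:
Subtree rooted at D contains: D, F
Count = 2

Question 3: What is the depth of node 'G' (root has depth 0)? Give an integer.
Path from root to G: J -> G
Depth = number of edges = 1

Answer: 1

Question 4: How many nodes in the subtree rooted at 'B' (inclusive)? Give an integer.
Answer: 4

Derivation:
Subtree rooted at B contains: A, B, E, H
Count = 4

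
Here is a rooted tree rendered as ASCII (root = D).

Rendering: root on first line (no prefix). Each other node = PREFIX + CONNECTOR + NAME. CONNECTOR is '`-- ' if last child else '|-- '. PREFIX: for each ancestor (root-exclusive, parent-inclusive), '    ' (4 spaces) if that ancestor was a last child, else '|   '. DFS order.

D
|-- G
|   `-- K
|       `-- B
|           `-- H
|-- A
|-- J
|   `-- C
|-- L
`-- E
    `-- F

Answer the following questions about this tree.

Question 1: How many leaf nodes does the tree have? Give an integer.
Leaves (nodes with no children): A, C, F, H, L

Answer: 5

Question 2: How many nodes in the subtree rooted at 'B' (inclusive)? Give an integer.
Subtree rooted at B contains: B, H
Count = 2

Answer: 2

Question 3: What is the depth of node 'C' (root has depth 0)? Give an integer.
Path from root to C: D -> J -> C
Depth = number of edges = 2

Answer: 2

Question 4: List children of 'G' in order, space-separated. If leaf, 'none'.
Node G's children (from adjacency): K

Answer: K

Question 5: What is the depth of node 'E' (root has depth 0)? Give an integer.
Answer: 1

Derivation:
Path from root to E: D -> E
Depth = number of edges = 1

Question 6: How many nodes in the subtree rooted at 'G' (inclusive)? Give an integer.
Answer: 4

Derivation:
Subtree rooted at G contains: B, G, H, K
Count = 4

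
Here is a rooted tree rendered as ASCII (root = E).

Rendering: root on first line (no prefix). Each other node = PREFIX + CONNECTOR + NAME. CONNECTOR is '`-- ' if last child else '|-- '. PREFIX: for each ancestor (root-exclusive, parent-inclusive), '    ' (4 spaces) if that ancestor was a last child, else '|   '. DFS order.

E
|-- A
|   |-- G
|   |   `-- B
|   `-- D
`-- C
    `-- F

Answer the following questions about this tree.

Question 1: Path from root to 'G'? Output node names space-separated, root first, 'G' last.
Answer: E A G

Derivation:
Walk down from root: E -> A -> G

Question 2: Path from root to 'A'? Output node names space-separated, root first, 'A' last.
Walk down from root: E -> A

Answer: E A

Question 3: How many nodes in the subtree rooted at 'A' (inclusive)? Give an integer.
Subtree rooted at A contains: A, B, D, G
Count = 4

Answer: 4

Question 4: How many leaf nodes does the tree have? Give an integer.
Answer: 3

Derivation:
Leaves (nodes with no children): B, D, F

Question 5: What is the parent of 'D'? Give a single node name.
Answer: A

Derivation:
Scan adjacency: D appears as child of A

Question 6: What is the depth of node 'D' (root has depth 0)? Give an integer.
Answer: 2

Derivation:
Path from root to D: E -> A -> D
Depth = number of edges = 2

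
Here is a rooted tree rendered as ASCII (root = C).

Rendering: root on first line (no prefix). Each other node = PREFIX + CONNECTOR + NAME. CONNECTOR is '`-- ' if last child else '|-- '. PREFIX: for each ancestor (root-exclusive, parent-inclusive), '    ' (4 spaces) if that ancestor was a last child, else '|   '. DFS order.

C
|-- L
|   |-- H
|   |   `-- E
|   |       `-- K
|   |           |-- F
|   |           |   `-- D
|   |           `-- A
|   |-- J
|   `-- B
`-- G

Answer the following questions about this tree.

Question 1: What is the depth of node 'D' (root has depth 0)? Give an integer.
Path from root to D: C -> L -> H -> E -> K -> F -> D
Depth = number of edges = 6

Answer: 6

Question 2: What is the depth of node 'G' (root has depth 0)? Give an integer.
Path from root to G: C -> G
Depth = number of edges = 1

Answer: 1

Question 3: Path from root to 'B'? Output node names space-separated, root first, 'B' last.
Walk down from root: C -> L -> B

Answer: C L B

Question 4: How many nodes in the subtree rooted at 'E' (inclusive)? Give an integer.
Answer: 5

Derivation:
Subtree rooted at E contains: A, D, E, F, K
Count = 5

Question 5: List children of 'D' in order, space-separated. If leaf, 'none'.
Node D's children (from adjacency): (leaf)

Answer: none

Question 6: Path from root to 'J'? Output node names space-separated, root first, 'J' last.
Walk down from root: C -> L -> J

Answer: C L J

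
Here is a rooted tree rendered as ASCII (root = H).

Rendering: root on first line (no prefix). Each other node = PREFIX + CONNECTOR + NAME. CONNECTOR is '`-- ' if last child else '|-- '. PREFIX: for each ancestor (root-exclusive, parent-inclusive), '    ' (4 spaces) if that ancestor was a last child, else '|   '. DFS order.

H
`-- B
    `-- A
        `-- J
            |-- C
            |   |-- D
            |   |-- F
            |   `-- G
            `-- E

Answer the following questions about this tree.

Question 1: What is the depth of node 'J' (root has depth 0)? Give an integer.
Path from root to J: H -> B -> A -> J
Depth = number of edges = 3

Answer: 3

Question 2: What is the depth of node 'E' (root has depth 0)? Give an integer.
Answer: 4

Derivation:
Path from root to E: H -> B -> A -> J -> E
Depth = number of edges = 4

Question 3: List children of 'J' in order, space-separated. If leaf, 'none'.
Node J's children (from adjacency): C, E

Answer: C E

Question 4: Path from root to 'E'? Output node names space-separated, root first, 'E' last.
Answer: H B A J E

Derivation:
Walk down from root: H -> B -> A -> J -> E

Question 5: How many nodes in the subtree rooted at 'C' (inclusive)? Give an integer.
Answer: 4

Derivation:
Subtree rooted at C contains: C, D, F, G
Count = 4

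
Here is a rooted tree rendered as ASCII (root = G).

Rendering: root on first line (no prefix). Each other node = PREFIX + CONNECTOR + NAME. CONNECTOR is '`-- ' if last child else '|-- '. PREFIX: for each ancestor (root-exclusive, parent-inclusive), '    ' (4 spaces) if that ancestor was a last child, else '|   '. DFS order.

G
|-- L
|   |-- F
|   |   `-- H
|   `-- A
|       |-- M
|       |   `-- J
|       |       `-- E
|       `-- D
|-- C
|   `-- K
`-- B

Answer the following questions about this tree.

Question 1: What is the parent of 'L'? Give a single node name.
Answer: G

Derivation:
Scan adjacency: L appears as child of G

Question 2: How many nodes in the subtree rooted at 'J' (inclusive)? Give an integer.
Subtree rooted at J contains: E, J
Count = 2

Answer: 2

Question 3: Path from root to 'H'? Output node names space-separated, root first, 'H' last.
Walk down from root: G -> L -> F -> H

Answer: G L F H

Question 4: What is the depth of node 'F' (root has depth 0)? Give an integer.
Answer: 2

Derivation:
Path from root to F: G -> L -> F
Depth = number of edges = 2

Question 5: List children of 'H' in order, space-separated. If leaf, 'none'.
Answer: none

Derivation:
Node H's children (from adjacency): (leaf)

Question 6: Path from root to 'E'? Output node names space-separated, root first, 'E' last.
Answer: G L A M J E

Derivation:
Walk down from root: G -> L -> A -> M -> J -> E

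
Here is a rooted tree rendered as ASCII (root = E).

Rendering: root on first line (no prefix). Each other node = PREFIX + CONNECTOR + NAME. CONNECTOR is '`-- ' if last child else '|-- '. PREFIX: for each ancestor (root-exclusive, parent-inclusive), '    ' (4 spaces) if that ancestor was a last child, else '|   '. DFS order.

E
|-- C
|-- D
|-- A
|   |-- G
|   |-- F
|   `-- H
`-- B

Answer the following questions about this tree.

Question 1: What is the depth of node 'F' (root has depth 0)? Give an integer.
Path from root to F: E -> A -> F
Depth = number of edges = 2

Answer: 2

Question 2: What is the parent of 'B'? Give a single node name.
Scan adjacency: B appears as child of E

Answer: E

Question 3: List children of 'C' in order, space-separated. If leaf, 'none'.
Node C's children (from adjacency): (leaf)

Answer: none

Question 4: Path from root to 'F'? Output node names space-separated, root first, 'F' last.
Answer: E A F

Derivation:
Walk down from root: E -> A -> F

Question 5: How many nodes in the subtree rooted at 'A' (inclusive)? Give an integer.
Answer: 4

Derivation:
Subtree rooted at A contains: A, F, G, H
Count = 4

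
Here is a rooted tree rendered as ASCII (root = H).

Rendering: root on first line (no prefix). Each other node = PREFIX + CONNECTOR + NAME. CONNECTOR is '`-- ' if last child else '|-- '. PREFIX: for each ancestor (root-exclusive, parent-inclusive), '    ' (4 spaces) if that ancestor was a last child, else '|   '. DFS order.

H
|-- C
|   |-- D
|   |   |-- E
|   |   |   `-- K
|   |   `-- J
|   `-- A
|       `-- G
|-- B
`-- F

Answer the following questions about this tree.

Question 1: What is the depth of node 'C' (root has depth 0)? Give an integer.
Path from root to C: H -> C
Depth = number of edges = 1

Answer: 1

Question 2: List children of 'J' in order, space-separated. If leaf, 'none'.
Node J's children (from adjacency): (leaf)

Answer: none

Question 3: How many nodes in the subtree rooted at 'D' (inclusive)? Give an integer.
Answer: 4

Derivation:
Subtree rooted at D contains: D, E, J, K
Count = 4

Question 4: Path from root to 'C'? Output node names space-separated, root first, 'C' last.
Answer: H C

Derivation:
Walk down from root: H -> C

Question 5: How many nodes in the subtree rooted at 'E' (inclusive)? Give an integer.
Answer: 2

Derivation:
Subtree rooted at E contains: E, K
Count = 2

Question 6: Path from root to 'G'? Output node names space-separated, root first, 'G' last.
Answer: H C A G

Derivation:
Walk down from root: H -> C -> A -> G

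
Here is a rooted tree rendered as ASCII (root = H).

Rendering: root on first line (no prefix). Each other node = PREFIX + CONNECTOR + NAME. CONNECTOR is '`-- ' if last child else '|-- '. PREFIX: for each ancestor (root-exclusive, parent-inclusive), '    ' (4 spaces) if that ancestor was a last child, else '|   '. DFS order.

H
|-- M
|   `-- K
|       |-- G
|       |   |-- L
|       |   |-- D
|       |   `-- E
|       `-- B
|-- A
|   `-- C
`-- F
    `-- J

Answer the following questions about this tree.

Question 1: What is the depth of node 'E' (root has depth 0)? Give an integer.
Answer: 4

Derivation:
Path from root to E: H -> M -> K -> G -> E
Depth = number of edges = 4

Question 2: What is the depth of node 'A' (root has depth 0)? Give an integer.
Path from root to A: H -> A
Depth = number of edges = 1

Answer: 1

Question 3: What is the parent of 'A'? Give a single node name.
Answer: H

Derivation:
Scan adjacency: A appears as child of H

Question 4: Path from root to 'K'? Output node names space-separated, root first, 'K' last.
Walk down from root: H -> M -> K

Answer: H M K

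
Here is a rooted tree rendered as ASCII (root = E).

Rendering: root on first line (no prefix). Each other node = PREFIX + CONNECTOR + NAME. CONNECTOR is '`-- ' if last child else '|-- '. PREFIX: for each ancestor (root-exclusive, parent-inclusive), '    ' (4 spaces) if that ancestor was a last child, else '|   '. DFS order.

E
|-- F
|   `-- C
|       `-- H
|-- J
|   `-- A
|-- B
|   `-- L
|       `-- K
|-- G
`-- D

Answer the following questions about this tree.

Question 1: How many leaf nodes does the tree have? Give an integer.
Answer: 5

Derivation:
Leaves (nodes with no children): A, D, G, H, K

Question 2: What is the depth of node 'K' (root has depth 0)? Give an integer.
Path from root to K: E -> B -> L -> K
Depth = number of edges = 3

Answer: 3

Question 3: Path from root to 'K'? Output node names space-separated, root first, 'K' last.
Walk down from root: E -> B -> L -> K

Answer: E B L K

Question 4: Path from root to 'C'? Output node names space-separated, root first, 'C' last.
Answer: E F C

Derivation:
Walk down from root: E -> F -> C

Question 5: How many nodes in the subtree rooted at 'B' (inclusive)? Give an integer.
Answer: 3

Derivation:
Subtree rooted at B contains: B, K, L
Count = 3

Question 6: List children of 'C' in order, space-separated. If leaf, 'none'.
Node C's children (from adjacency): H

Answer: H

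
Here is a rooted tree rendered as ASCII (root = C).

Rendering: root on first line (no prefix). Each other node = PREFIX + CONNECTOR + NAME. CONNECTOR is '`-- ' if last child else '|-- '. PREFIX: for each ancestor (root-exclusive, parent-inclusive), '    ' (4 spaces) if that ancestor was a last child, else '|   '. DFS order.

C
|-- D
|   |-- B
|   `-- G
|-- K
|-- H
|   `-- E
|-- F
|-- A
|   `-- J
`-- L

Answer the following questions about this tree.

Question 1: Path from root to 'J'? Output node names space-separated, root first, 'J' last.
Answer: C A J

Derivation:
Walk down from root: C -> A -> J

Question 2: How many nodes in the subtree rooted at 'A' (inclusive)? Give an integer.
Answer: 2

Derivation:
Subtree rooted at A contains: A, J
Count = 2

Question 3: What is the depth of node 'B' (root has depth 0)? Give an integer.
Answer: 2

Derivation:
Path from root to B: C -> D -> B
Depth = number of edges = 2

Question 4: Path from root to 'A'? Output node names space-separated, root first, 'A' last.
Answer: C A

Derivation:
Walk down from root: C -> A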